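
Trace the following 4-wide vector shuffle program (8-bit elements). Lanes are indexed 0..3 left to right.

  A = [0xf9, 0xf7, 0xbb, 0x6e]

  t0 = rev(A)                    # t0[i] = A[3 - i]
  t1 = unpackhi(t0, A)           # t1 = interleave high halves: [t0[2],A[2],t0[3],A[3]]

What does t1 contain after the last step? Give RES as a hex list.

RES = [0xf7, 0xbb, 0xf9, 0x6e]

→ t0 |6e|bb|f7|f9|
→ t1 |f7|bb|f9|6e|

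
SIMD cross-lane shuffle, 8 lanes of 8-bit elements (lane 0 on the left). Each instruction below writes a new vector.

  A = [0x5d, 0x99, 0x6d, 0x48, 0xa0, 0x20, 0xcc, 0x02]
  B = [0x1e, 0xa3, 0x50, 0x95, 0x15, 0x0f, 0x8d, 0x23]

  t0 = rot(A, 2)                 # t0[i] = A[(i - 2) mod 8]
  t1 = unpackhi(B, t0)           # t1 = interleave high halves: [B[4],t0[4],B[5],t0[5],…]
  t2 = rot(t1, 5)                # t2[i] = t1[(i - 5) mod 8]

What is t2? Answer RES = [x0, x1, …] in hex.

RES = [0x48, 0x8d, 0xa0, 0x23, 0x20, 0x15, 0x6d, 0x0f]

→ t0 |cc|02|5d|99|6d|48|a0|20|
→ t1 |15|6d|0f|48|8d|a0|23|20|
→ t2 |48|8d|a0|23|20|15|6d|0f|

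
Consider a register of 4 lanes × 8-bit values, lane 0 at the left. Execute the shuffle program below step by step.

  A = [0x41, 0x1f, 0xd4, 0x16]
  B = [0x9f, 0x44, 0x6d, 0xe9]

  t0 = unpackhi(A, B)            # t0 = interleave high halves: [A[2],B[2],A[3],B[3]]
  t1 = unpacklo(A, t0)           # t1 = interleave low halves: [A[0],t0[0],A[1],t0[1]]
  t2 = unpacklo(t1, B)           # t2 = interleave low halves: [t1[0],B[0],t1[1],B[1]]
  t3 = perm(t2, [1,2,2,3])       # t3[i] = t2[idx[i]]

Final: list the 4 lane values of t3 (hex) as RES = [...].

RES = [0x9f, 0xd4, 0xd4, 0x44]

→ t0 |d4|6d|16|e9|
→ t1 |41|d4|1f|6d|
→ t2 |41|9f|d4|44|
→ t3 |9f|d4|d4|44|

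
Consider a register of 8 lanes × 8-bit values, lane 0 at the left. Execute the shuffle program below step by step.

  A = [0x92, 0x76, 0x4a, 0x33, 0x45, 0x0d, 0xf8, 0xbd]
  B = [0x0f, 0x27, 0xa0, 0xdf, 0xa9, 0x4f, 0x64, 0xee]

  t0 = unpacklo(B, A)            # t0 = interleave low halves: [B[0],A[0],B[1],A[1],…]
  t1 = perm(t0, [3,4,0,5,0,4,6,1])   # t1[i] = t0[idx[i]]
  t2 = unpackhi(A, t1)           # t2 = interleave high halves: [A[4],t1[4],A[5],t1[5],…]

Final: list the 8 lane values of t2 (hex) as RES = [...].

RES = [0x45, 0x0f, 0x0d, 0xa0, 0xf8, 0xdf, 0xbd, 0x92]

t0 = [0x0f, 0x92, 0x27, 0x76, 0xa0, 0x4a, 0xdf, 0x33]
t1 = [0x76, 0xa0, 0x0f, 0x4a, 0x0f, 0xa0, 0xdf, 0x92]
t2 = [0x45, 0x0f, 0x0d, 0xa0, 0xf8, 0xdf, 0xbd, 0x92]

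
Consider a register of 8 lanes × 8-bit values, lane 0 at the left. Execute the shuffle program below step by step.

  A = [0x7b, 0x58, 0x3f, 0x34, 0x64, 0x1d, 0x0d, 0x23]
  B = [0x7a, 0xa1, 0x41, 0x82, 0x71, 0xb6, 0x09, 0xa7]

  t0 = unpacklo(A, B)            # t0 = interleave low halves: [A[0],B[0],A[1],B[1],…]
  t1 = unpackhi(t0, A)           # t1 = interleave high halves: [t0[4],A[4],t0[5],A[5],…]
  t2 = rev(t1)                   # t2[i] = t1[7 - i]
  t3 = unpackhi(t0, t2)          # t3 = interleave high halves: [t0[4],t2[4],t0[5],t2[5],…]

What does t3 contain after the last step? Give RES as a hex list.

RES = [0x3f, 0x1d, 0x41, 0x41, 0x34, 0x64, 0x82, 0x3f]

→ t0 |7b|7a|58|a1|3f|41|34|82|
→ t1 |3f|64|41|1d|34|0d|82|23|
→ t2 |23|82|0d|34|1d|41|64|3f|
→ t3 |3f|1d|41|41|34|64|82|3f|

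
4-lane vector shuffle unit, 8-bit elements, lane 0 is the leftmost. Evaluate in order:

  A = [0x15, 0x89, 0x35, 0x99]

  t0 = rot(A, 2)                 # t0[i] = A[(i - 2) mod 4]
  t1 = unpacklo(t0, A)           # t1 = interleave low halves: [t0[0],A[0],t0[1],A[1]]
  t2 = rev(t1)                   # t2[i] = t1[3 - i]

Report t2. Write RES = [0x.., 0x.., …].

  t0: 35 99 15 89
  t1: 35 15 99 89
  t2: 89 99 15 35

RES = [0x89, 0x99, 0x15, 0x35]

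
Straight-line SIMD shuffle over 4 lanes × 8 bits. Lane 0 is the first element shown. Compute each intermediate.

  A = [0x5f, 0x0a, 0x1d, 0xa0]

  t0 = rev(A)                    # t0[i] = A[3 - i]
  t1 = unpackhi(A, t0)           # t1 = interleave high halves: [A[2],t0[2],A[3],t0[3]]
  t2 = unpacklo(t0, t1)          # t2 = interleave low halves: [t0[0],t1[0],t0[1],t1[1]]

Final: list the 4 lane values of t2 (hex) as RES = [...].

t0 = [0xa0, 0x1d, 0x0a, 0x5f]
t1 = [0x1d, 0x0a, 0xa0, 0x5f]
t2 = [0xa0, 0x1d, 0x1d, 0x0a]

RES = [0xa0, 0x1d, 0x1d, 0x0a]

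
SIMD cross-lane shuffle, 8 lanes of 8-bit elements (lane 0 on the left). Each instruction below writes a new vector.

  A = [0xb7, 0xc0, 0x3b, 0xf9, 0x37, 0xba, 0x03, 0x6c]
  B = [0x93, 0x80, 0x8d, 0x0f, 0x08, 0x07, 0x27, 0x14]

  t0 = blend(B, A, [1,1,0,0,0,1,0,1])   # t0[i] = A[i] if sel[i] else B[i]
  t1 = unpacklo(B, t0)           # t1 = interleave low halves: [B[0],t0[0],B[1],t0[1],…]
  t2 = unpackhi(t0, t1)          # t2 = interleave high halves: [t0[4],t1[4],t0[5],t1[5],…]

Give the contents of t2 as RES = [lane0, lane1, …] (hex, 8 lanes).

  t0: b7 c0 8d 0f 08 ba 27 6c
  t1: 93 b7 80 c0 8d 8d 0f 0f
  t2: 08 8d ba 8d 27 0f 6c 0f

RES = [0x08, 0x8d, 0xba, 0x8d, 0x27, 0x0f, 0x6c, 0x0f]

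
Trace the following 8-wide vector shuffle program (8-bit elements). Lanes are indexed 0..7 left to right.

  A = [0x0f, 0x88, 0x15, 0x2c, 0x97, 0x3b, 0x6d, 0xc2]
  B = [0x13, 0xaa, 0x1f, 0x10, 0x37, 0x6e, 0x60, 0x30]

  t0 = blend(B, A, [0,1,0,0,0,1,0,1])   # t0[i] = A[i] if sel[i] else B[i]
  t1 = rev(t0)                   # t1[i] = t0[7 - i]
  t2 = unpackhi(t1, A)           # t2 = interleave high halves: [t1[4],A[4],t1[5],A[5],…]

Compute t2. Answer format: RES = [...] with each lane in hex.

RES = [0x10, 0x97, 0x1f, 0x3b, 0x88, 0x6d, 0x13, 0xc2]

t0 = [0x13, 0x88, 0x1f, 0x10, 0x37, 0x3b, 0x60, 0xc2]
t1 = [0xc2, 0x60, 0x3b, 0x37, 0x10, 0x1f, 0x88, 0x13]
t2 = [0x10, 0x97, 0x1f, 0x3b, 0x88, 0x6d, 0x13, 0xc2]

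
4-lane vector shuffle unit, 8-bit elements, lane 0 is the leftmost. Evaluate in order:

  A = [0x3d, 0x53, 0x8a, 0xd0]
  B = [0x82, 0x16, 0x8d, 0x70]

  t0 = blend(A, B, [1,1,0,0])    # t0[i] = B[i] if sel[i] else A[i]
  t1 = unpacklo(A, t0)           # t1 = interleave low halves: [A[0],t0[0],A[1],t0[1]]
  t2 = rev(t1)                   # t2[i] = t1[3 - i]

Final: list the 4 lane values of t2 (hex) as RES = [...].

RES = [0x16, 0x53, 0x82, 0x3d]

→ t0 |82|16|8a|d0|
→ t1 |3d|82|53|16|
→ t2 |16|53|82|3d|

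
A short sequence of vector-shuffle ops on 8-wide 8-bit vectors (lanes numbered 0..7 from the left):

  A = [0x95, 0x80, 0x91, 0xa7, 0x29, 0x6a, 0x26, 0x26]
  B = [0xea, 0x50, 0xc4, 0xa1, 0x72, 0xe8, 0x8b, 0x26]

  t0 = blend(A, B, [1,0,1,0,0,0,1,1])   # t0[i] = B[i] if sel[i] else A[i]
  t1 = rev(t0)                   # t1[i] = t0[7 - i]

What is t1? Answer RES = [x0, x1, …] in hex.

  t0: ea 80 c4 a7 29 6a 8b 26
  t1: 26 8b 6a 29 a7 c4 80 ea

RES = [0x26, 0x8b, 0x6a, 0x29, 0xa7, 0xc4, 0x80, 0xea]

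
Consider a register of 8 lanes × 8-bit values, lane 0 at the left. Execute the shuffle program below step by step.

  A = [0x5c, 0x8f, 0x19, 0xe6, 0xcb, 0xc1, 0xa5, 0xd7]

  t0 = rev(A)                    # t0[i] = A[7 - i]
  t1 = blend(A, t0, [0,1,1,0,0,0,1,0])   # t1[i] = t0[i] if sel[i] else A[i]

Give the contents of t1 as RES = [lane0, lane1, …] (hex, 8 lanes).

RES = [ 0x5c  0xa5  0xc1  0xe6  0xcb  0xc1  0x8f  0xd7 ]

  t0: d7 a5 c1 cb e6 19 8f 5c
  t1: 5c a5 c1 e6 cb c1 8f d7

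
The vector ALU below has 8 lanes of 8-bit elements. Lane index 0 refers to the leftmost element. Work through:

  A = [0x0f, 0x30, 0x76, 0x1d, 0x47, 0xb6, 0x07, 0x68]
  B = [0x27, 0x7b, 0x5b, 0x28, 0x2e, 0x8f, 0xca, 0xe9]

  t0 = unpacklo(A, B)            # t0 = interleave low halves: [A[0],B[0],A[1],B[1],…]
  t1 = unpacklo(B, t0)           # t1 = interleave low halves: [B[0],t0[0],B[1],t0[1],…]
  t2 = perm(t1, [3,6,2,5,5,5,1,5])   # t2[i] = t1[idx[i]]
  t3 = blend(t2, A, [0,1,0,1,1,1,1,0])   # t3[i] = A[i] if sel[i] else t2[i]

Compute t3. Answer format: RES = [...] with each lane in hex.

RES = [0x27, 0x30, 0x7b, 0x1d, 0x47, 0xb6, 0x07, 0x30]

t0 = [0x0f, 0x27, 0x30, 0x7b, 0x76, 0x5b, 0x1d, 0x28]
t1 = [0x27, 0x0f, 0x7b, 0x27, 0x5b, 0x30, 0x28, 0x7b]
t2 = [0x27, 0x28, 0x7b, 0x30, 0x30, 0x30, 0x0f, 0x30]
t3 = [0x27, 0x30, 0x7b, 0x1d, 0x47, 0xb6, 0x07, 0x30]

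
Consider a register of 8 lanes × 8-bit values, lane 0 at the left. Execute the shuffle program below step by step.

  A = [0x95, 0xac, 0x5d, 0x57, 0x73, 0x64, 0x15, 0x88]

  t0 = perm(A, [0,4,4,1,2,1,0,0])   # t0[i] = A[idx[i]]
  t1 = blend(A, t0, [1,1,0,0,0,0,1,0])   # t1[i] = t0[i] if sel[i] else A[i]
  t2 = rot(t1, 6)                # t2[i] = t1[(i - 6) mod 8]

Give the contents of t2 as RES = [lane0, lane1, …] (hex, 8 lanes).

RES = [0x5d, 0x57, 0x73, 0x64, 0x95, 0x88, 0x95, 0x73]

→ t0 |95|73|73|ac|5d|ac|95|95|
→ t1 |95|73|5d|57|73|64|95|88|
→ t2 |5d|57|73|64|95|88|95|73|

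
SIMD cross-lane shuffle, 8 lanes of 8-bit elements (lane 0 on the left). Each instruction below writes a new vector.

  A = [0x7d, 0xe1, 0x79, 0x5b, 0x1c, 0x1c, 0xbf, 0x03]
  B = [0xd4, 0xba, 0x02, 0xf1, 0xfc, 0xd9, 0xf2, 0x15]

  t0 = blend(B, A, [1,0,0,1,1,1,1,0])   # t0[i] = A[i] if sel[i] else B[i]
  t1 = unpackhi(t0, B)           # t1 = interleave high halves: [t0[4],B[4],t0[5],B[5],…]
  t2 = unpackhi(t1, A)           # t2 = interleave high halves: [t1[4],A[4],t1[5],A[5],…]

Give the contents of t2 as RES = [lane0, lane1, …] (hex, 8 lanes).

RES = [0xbf, 0x1c, 0xf2, 0x1c, 0x15, 0xbf, 0x15, 0x03]

→ t0 |7d|ba|02|5b|1c|1c|bf|15|
→ t1 |1c|fc|1c|d9|bf|f2|15|15|
→ t2 |bf|1c|f2|1c|15|bf|15|03|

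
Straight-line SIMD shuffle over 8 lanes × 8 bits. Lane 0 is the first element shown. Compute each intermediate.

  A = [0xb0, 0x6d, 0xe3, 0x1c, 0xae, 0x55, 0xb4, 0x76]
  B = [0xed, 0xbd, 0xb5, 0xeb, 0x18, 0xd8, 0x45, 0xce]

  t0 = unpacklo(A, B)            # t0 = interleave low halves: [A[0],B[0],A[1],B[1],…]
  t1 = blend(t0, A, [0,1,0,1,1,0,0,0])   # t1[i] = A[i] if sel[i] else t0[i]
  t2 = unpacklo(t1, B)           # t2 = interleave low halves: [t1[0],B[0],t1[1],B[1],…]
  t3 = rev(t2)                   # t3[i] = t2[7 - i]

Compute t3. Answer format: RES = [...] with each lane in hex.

t0 = [0xb0, 0xed, 0x6d, 0xbd, 0xe3, 0xb5, 0x1c, 0xeb]
t1 = [0xb0, 0x6d, 0x6d, 0x1c, 0xae, 0xb5, 0x1c, 0xeb]
t2 = [0xb0, 0xed, 0x6d, 0xbd, 0x6d, 0xb5, 0x1c, 0xeb]
t3 = [0xeb, 0x1c, 0xb5, 0x6d, 0xbd, 0x6d, 0xed, 0xb0]

RES = [0xeb, 0x1c, 0xb5, 0x6d, 0xbd, 0x6d, 0xed, 0xb0]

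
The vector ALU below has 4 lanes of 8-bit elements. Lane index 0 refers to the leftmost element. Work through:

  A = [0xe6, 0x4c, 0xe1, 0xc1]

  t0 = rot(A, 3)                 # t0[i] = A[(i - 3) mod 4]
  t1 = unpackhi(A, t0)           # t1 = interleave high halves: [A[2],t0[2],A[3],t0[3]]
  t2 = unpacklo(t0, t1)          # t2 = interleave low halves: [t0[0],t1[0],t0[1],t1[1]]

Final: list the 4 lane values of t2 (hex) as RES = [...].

RES = [0x4c, 0xe1, 0xe1, 0xc1]

t0 = [0x4c, 0xe1, 0xc1, 0xe6]
t1 = [0xe1, 0xc1, 0xc1, 0xe6]
t2 = [0x4c, 0xe1, 0xe1, 0xc1]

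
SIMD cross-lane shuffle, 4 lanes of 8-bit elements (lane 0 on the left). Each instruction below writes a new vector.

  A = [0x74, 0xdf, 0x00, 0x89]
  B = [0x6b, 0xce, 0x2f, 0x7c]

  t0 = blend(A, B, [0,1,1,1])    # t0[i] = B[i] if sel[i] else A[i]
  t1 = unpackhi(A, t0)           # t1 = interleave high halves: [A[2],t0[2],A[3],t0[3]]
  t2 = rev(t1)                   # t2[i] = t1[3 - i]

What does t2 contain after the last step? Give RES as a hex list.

RES = [0x7c, 0x89, 0x2f, 0x00]

t0 = [0x74, 0xce, 0x2f, 0x7c]
t1 = [0x00, 0x2f, 0x89, 0x7c]
t2 = [0x7c, 0x89, 0x2f, 0x00]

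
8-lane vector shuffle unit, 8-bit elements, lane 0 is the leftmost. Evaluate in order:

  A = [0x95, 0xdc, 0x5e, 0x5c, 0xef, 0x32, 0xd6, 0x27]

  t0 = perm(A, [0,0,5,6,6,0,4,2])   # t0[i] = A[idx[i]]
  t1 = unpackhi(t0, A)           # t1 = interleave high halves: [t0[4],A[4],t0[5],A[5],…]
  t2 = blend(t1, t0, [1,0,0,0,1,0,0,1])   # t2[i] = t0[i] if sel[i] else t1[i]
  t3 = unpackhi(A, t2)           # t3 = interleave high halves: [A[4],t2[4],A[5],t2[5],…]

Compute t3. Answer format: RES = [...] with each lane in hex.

RES = [ 0xef  0xd6  0x32  0xd6  0xd6  0x5e  0x27  0x5e ]

  t0: 95 95 32 d6 d6 95 ef 5e
  t1: d6 ef 95 32 ef d6 5e 27
  t2: 95 ef 95 32 d6 d6 5e 5e
  t3: ef d6 32 d6 d6 5e 27 5e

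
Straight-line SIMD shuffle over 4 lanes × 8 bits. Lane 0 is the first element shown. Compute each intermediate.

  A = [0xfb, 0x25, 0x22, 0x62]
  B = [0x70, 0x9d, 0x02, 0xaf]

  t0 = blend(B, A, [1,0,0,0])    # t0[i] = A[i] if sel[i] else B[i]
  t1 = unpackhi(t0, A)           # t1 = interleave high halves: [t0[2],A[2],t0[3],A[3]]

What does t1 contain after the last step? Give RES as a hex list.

RES = [ 0x02  0x22  0xaf  0x62 ]

→ t0 |fb|9d|02|af|
→ t1 |02|22|af|62|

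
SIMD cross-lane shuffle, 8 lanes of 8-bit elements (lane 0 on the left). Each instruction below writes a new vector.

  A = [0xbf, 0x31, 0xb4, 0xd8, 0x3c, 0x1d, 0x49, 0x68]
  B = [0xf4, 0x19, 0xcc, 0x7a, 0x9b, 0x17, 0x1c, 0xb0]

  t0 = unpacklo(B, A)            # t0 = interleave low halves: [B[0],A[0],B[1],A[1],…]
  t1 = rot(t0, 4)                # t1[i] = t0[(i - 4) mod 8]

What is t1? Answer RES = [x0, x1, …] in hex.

→ t0 |f4|bf|19|31|cc|b4|7a|d8|
→ t1 |cc|b4|7a|d8|f4|bf|19|31|

RES = [0xcc, 0xb4, 0x7a, 0xd8, 0xf4, 0xbf, 0x19, 0x31]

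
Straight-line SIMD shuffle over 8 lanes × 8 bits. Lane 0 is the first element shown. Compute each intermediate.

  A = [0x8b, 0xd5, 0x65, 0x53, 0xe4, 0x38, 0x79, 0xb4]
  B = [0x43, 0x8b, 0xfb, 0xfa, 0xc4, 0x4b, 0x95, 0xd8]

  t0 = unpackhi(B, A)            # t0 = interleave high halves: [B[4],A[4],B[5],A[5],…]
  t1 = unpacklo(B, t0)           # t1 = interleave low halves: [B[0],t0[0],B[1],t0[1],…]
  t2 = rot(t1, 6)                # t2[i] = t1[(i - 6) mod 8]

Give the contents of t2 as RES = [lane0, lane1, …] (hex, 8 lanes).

RES = [ 0x8b  0xe4  0xfb  0x4b  0xfa  0x38  0x43  0xc4 ]

→ t0 |c4|e4|4b|38|95|79|d8|b4|
→ t1 |43|c4|8b|e4|fb|4b|fa|38|
→ t2 |8b|e4|fb|4b|fa|38|43|c4|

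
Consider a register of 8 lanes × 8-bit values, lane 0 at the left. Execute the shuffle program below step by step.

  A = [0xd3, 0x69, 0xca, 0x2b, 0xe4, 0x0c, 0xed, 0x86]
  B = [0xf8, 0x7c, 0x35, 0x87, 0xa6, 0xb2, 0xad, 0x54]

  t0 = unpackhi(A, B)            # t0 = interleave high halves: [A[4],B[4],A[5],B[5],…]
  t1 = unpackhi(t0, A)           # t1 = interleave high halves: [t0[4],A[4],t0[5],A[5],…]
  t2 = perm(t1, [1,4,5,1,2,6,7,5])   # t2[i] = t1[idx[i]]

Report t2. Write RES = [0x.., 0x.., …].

RES = [ 0xe4  0x86  0xed  0xe4  0xad  0x54  0x86  0xed ]

t0 = [0xe4, 0xa6, 0x0c, 0xb2, 0xed, 0xad, 0x86, 0x54]
t1 = [0xed, 0xe4, 0xad, 0x0c, 0x86, 0xed, 0x54, 0x86]
t2 = [0xe4, 0x86, 0xed, 0xe4, 0xad, 0x54, 0x86, 0xed]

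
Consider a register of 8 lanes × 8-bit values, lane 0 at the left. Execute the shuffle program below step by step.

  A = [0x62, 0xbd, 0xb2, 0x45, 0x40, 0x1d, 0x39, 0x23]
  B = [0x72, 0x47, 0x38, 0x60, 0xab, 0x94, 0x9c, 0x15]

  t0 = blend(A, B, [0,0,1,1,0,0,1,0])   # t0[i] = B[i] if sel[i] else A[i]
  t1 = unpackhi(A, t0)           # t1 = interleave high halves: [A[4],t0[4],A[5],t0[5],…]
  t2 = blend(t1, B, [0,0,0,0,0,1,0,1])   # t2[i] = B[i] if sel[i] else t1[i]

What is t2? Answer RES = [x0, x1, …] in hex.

RES = [ 0x40  0x40  0x1d  0x1d  0x39  0x94  0x23  0x15 ]

t0 = [0x62, 0xbd, 0x38, 0x60, 0x40, 0x1d, 0x9c, 0x23]
t1 = [0x40, 0x40, 0x1d, 0x1d, 0x39, 0x9c, 0x23, 0x23]
t2 = [0x40, 0x40, 0x1d, 0x1d, 0x39, 0x94, 0x23, 0x15]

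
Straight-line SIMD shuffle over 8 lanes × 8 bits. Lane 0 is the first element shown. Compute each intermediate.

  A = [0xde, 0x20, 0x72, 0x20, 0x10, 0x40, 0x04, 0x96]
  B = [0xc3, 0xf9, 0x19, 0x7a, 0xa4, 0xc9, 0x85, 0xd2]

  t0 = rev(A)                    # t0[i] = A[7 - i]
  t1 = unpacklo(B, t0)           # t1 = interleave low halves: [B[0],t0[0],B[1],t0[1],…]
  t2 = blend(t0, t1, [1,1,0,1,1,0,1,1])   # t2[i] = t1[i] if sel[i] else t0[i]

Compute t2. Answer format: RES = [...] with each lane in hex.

RES = [ 0xc3  0x96  0x40  0x04  0x19  0x72  0x7a  0x10 ]

t0 = [0x96, 0x04, 0x40, 0x10, 0x20, 0x72, 0x20, 0xde]
t1 = [0xc3, 0x96, 0xf9, 0x04, 0x19, 0x40, 0x7a, 0x10]
t2 = [0xc3, 0x96, 0x40, 0x04, 0x19, 0x72, 0x7a, 0x10]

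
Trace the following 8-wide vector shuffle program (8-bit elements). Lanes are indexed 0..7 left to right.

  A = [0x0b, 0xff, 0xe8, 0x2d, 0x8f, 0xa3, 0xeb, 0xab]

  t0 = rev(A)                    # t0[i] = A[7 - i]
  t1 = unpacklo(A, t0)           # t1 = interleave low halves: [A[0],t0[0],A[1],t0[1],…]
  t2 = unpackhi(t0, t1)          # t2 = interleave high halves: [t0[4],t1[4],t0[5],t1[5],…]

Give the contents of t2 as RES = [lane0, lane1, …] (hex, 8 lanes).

t0 = [0xab, 0xeb, 0xa3, 0x8f, 0x2d, 0xe8, 0xff, 0x0b]
t1 = [0x0b, 0xab, 0xff, 0xeb, 0xe8, 0xa3, 0x2d, 0x8f]
t2 = [0x2d, 0xe8, 0xe8, 0xa3, 0xff, 0x2d, 0x0b, 0x8f]

RES = [0x2d, 0xe8, 0xe8, 0xa3, 0xff, 0x2d, 0x0b, 0x8f]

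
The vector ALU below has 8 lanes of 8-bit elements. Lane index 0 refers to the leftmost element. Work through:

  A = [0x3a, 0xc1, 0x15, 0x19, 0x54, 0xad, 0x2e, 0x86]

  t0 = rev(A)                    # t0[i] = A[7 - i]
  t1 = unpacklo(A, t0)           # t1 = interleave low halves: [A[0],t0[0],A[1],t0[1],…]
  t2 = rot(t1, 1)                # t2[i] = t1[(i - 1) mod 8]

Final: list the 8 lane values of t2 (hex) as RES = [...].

RES = [0x54, 0x3a, 0x86, 0xc1, 0x2e, 0x15, 0xad, 0x19]

→ t0 |86|2e|ad|54|19|15|c1|3a|
→ t1 |3a|86|c1|2e|15|ad|19|54|
→ t2 |54|3a|86|c1|2e|15|ad|19|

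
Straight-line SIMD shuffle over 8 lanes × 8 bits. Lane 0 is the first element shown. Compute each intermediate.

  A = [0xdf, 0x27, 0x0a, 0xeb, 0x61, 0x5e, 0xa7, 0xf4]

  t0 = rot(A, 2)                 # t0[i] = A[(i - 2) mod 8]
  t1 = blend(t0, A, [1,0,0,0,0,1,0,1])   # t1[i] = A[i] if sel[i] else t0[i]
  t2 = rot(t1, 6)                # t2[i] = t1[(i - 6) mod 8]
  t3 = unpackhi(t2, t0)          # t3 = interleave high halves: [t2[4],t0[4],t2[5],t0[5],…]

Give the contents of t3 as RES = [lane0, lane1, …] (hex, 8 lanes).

→ t0 |a7|f4|df|27|0a|eb|61|5e|
→ t1 |df|f4|df|27|0a|5e|61|f4|
→ t2 |df|27|0a|5e|61|f4|df|f4|
→ t3 |61|0a|f4|eb|df|61|f4|5e|

RES = [0x61, 0x0a, 0xf4, 0xeb, 0xdf, 0x61, 0xf4, 0x5e]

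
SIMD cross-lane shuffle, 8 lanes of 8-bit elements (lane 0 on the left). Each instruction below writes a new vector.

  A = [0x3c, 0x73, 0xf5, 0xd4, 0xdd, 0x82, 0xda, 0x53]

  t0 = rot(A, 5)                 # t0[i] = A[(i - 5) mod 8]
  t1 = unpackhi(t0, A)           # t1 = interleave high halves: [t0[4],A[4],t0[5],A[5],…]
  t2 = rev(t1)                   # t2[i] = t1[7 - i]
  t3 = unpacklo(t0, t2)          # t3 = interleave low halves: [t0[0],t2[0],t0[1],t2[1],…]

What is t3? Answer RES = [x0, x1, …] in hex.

RES = [ 0xd4  0x53  0xdd  0xf5  0x82  0xda  0xda  0x73 ]

t0 = [0xd4, 0xdd, 0x82, 0xda, 0x53, 0x3c, 0x73, 0xf5]
t1 = [0x53, 0xdd, 0x3c, 0x82, 0x73, 0xda, 0xf5, 0x53]
t2 = [0x53, 0xf5, 0xda, 0x73, 0x82, 0x3c, 0xdd, 0x53]
t3 = [0xd4, 0x53, 0xdd, 0xf5, 0x82, 0xda, 0xda, 0x73]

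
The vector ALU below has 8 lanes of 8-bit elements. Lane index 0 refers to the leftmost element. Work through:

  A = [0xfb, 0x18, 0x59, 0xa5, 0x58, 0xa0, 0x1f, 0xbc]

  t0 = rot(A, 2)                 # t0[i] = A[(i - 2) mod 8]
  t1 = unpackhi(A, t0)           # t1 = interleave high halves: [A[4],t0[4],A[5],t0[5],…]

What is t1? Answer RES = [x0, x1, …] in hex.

t0 = [0x1f, 0xbc, 0xfb, 0x18, 0x59, 0xa5, 0x58, 0xa0]
t1 = [0x58, 0x59, 0xa0, 0xa5, 0x1f, 0x58, 0xbc, 0xa0]

RES = [0x58, 0x59, 0xa0, 0xa5, 0x1f, 0x58, 0xbc, 0xa0]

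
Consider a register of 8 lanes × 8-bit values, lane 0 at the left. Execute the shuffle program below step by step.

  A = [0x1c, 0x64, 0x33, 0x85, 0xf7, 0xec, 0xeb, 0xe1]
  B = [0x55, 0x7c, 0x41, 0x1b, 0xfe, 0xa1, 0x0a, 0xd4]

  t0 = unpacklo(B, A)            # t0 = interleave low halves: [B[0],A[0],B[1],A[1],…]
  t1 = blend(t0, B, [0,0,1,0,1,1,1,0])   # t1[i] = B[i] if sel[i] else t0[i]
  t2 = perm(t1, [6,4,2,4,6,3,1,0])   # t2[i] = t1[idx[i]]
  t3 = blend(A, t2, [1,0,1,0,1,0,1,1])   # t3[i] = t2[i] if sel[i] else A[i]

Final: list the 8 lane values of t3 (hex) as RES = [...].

→ t0 |55|1c|7c|64|41|33|1b|85|
→ t1 |55|1c|41|64|fe|a1|0a|85|
→ t2 |0a|fe|41|fe|0a|64|1c|55|
→ t3 |0a|64|41|85|0a|ec|1c|55|

RES = [ 0x0a  0x64  0x41  0x85  0x0a  0xec  0x1c  0x55 ]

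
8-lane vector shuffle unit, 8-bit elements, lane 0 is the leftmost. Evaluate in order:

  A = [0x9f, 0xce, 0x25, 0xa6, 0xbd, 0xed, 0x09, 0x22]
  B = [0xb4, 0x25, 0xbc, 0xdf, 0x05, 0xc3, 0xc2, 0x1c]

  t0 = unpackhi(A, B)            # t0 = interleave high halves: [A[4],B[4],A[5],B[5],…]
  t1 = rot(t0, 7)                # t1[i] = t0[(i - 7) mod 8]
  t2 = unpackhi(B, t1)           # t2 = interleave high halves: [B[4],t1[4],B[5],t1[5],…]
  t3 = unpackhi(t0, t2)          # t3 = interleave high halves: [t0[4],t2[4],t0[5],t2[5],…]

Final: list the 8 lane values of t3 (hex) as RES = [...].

RES = [ 0x09  0xc2  0xc2  0x1c  0x22  0x1c  0x1c  0xbd ]

t0 = [0xbd, 0x05, 0xed, 0xc3, 0x09, 0xc2, 0x22, 0x1c]
t1 = [0x05, 0xed, 0xc3, 0x09, 0xc2, 0x22, 0x1c, 0xbd]
t2 = [0x05, 0xc2, 0xc3, 0x22, 0xc2, 0x1c, 0x1c, 0xbd]
t3 = [0x09, 0xc2, 0xc2, 0x1c, 0x22, 0x1c, 0x1c, 0xbd]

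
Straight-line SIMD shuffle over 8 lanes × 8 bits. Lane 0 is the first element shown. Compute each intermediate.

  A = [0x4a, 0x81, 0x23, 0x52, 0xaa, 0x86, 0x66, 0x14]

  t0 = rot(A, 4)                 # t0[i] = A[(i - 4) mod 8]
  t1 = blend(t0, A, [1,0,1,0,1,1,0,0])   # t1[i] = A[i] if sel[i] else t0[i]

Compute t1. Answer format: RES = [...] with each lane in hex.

RES = [ 0x4a  0x86  0x23  0x14  0xaa  0x86  0x23  0x52 ]

→ t0 |aa|86|66|14|4a|81|23|52|
→ t1 |4a|86|23|14|aa|86|23|52|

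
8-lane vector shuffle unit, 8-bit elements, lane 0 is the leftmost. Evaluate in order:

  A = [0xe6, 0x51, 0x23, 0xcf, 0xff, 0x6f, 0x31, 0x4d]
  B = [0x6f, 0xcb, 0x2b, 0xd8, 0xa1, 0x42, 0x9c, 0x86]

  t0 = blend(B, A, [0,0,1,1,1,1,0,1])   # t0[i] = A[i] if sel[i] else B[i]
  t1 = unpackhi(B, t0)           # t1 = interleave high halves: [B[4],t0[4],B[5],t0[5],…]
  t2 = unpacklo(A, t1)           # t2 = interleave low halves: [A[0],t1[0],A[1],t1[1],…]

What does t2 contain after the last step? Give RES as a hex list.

  t0: 6f cb 23 cf ff 6f 9c 4d
  t1: a1 ff 42 6f 9c 9c 86 4d
  t2: e6 a1 51 ff 23 42 cf 6f

RES = [ 0xe6  0xa1  0x51  0xff  0x23  0x42  0xcf  0x6f ]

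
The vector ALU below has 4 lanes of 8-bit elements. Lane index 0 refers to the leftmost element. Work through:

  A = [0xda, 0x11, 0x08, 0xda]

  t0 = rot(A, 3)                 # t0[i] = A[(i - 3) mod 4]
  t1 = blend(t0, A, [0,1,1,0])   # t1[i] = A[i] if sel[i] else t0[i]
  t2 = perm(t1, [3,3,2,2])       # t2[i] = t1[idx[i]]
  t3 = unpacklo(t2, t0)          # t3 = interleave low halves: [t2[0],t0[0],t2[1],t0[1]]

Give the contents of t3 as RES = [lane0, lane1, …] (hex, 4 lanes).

→ t0 |11|08|da|da|
→ t1 |11|11|08|da|
→ t2 |da|da|08|08|
→ t3 |da|11|da|08|

RES = [0xda, 0x11, 0xda, 0x08]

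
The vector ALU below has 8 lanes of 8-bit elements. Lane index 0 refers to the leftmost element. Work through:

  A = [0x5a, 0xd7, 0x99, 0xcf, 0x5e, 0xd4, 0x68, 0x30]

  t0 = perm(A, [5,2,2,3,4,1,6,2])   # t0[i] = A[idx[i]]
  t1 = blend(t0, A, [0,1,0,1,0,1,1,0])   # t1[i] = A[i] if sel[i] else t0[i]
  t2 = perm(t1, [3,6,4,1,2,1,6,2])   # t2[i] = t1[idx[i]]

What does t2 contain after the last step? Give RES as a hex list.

  t0: d4 99 99 cf 5e d7 68 99
  t1: d4 d7 99 cf 5e d4 68 99
  t2: cf 68 5e d7 99 d7 68 99

RES = [ 0xcf  0x68  0x5e  0xd7  0x99  0xd7  0x68  0x99 ]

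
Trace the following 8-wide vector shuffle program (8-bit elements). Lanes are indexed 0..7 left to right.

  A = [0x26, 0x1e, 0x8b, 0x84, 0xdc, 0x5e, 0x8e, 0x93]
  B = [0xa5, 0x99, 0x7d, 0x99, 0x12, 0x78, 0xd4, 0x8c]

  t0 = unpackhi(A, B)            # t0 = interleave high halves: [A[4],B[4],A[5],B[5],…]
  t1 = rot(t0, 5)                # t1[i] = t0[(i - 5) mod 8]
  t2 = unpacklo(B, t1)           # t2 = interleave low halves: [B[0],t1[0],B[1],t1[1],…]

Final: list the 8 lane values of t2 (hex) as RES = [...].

→ t0 |dc|12|5e|78|8e|d4|93|8c|
→ t1 |78|8e|d4|93|8c|dc|12|5e|
→ t2 |a5|78|99|8e|7d|d4|99|93|

RES = [0xa5, 0x78, 0x99, 0x8e, 0x7d, 0xd4, 0x99, 0x93]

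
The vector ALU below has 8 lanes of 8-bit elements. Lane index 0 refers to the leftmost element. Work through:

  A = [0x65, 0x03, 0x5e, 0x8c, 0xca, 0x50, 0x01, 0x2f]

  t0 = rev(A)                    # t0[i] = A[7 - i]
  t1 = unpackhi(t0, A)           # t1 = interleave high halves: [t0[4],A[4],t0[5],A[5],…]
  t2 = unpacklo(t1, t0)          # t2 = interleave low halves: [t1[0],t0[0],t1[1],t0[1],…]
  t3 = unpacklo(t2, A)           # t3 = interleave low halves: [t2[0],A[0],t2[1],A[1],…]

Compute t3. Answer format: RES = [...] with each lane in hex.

RES = [0x8c, 0x65, 0x2f, 0x03, 0xca, 0x5e, 0x01, 0x8c]

t0 = [0x2f, 0x01, 0x50, 0xca, 0x8c, 0x5e, 0x03, 0x65]
t1 = [0x8c, 0xca, 0x5e, 0x50, 0x03, 0x01, 0x65, 0x2f]
t2 = [0x8c, 0x2f, 0xca, 0x01, 0x5e, 0x50, 0x50, 0xca]
t3 = [0x8c, 0x65, 0x2f, 0x03, 0xca, 0x5e, 0x01, 0x8c]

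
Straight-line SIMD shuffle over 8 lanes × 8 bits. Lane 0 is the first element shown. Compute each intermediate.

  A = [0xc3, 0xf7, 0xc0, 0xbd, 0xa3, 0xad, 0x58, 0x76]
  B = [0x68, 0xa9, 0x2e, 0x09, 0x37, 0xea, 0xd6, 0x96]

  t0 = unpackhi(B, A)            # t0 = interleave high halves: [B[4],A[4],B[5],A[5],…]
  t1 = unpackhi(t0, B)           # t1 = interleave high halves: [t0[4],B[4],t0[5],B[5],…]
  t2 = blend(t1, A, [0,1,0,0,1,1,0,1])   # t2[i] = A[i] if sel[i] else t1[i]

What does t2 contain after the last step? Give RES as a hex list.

→ t0 |37|a3|ea|ad|d6|58|96|76|
→ t1 |d6|37|58|ea|96|d6|76|96|
→ t2 |d6|f7|58|ea|a3|ad|76|76|

RES = [ 0xd6  0xf7  0x58  0xea  0xa3  0xad  0x76  0x76 ]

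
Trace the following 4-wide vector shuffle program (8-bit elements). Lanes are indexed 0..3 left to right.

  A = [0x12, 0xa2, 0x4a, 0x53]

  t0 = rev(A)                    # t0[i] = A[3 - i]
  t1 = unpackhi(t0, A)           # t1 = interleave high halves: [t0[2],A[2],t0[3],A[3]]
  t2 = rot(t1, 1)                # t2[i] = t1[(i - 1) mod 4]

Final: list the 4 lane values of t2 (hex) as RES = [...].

  t0: 53 4a a2 12
  t1: a2 4a 12 53
  t2: 53 a2 4a 12

RES = [ 0x53  0xa2  0x4a  0x12 ]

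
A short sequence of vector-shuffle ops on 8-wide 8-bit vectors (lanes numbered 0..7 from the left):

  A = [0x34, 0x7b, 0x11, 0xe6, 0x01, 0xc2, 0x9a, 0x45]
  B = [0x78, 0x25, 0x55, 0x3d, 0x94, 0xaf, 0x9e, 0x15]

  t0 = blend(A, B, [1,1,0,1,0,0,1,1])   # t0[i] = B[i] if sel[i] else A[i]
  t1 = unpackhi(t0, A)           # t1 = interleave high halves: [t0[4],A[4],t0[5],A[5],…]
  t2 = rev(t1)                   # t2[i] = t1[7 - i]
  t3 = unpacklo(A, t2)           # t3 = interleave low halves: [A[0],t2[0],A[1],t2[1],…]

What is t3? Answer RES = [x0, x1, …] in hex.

RES = [ 0x34  0x45  0x7b  0x15  0x11  0x9a  0xe6  0x9e ]

→ t0 |78|25|11|3d|01|c2|9e|15|
→ t1 |01|01|c2|c2|9e|9a|15|45|
→ t2 |45|15|9a|9e|c2|c2|01|01|
→ t3 |34|45|7b|15|11|9a|e6|9e|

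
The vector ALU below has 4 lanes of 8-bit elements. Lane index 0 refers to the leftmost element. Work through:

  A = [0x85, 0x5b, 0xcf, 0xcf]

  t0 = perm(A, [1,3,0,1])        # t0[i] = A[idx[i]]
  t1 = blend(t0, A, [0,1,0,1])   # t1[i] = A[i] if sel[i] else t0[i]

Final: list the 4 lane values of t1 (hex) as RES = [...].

→ t0 |5b|cf|85|5b|
→ t1 |5b|5b|85|cf|

RES = [ 0x5b  0x5b  0x85  0xcf ]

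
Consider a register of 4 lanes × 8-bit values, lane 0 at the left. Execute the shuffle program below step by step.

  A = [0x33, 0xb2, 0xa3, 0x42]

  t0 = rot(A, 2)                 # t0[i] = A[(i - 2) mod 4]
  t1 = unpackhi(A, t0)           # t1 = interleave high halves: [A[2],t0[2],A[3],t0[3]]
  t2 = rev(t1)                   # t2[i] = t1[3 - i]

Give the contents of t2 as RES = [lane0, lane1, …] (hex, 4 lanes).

→ t0 |a3|42|33|b2|
→ t1 |a3|33|42|b2|
→ t2 |b2|42|33|a3|

RES = [0xb2, 0x42, 0x33, 0xa3]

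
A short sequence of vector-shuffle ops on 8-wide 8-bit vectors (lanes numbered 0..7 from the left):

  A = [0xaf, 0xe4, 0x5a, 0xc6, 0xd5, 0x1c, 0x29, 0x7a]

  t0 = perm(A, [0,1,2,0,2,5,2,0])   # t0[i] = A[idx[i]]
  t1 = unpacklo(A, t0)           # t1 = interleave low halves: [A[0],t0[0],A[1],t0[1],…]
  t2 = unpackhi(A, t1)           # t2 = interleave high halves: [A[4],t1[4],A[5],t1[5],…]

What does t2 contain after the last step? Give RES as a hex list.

RES = [ 0xd5  0x5a  0x1c  0x5a  0x29  0xc6  0x7a  0xaf ]

→ t0 |af|e4|5a|af|5a|1c|5a|af|
→ t1 |af|af|e4|e4|5a|5a|c6|af|
→ t2 |d5|5a|1c|5a|29|c6|7a|af|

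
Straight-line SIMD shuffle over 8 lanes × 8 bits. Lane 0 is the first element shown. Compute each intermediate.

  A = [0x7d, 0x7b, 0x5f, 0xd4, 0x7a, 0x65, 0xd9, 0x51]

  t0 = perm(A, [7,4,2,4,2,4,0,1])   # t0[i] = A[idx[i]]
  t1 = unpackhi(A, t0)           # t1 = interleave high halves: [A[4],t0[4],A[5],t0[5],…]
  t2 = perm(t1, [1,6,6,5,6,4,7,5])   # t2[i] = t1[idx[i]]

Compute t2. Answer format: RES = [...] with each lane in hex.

RES = [ 0x5f  0x51  0x51  0x7d  0x51  0xd9  0x7b  0x7d ]

t0 = [0x51, 0x7a, 0x5f, 0x7a, 0x5f, 0x7a, 0x7d, 0x7b]
t1 = [0x7a, 0x5f, 0x65, 0x7a, 0xd9, 0x7d, 0x51, 0x7b]
t2 = [0x5f, 0x51, 0x51, 0x7d, 0x51, 0xd9, 0x7b, 0x7d]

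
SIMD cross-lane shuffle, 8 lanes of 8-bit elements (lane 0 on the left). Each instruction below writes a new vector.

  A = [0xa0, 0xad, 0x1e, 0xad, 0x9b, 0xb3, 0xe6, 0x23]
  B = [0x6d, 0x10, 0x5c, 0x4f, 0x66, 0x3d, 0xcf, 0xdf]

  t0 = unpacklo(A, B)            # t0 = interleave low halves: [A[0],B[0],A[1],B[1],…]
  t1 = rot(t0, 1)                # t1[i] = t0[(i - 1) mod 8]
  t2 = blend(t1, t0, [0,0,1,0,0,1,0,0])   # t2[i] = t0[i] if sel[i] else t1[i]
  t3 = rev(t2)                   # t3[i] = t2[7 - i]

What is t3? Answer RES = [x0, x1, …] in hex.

t0 = [0xa0, 0x6d, 0xad, 0x10, 0x1e, 0x5c, 0xad, 0x4f]
t1 = [0x4f, 0xa0, 0x6d, 0xad, 0x10, 0x1e, 0x5c, 0xad]
t2 = [0x4f, 0xa0, 0xad, 0xad, 0x10, 0x5c, 0x5c, 0xad]
t3 = [0xad, 0x5c, 0x5c, 0x10, 0xad, 0xad, 0xa0, 0x4f]

RES = [ 0xad  0x5c  0x5c  0x10  0xad  0xad  0xa0  0x4f ]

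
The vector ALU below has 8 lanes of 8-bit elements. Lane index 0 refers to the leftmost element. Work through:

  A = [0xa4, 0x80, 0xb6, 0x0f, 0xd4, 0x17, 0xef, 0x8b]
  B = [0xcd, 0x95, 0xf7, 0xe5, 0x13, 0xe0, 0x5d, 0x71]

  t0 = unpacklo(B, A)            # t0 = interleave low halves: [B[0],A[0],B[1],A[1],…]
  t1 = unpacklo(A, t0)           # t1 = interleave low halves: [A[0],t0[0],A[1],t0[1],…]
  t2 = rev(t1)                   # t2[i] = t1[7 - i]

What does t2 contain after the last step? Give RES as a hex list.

RES = [ 0x80  0x0f  0x95  0xb6  0xa4  0x80  0xcd  0xa4 ]

→ t0 |cd|a4|95|80|f7|b6|e5|0f|
→ t1 |a4|cd|80|a4|b6|95|0f|80|
→ t2 |80|0f|95|b6|a4|80|cd|a4|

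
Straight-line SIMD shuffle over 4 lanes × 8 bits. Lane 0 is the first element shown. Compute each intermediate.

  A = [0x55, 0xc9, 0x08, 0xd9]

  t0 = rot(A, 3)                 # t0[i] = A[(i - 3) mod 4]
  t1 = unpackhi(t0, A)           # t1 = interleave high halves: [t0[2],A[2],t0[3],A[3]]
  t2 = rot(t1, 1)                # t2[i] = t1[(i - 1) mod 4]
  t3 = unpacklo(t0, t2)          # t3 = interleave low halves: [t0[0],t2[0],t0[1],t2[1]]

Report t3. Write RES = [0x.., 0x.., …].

  t0: c9 08 d9 55
  t1: d9 08 55 d9
  t2: d9 d9 08 55
  t3: c9 d9 08 d9

RES = [0xc9, 0xd9, 0x08, 0xd9]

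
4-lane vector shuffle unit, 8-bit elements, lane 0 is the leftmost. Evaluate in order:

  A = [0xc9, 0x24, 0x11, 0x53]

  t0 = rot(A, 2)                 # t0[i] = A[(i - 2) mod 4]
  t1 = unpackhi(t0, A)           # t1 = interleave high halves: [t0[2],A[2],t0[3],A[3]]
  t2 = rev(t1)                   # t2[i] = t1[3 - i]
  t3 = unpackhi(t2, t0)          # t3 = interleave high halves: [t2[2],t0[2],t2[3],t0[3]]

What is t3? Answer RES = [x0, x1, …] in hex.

RES = [0x11, 0xc9, 0xc9, 0x24]

→ t0 |11|53|c9|24|
→ t1 |c9|11|24|53|
→ t2 |53|24|11|c9|
→ t3 |11|c9|c9|24|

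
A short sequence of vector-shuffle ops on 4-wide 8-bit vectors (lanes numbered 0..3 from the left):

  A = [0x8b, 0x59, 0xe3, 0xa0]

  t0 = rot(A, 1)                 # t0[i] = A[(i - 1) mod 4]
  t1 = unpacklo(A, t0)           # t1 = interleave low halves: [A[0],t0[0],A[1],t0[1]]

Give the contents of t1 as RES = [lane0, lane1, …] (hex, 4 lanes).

t0 = [0xa0, 0x8b, 0x59, 0xe3]
t1 = [0x8b, 0xa0, 0x59, 0x8b]

RES = [0x8b, 0xa0, 0x59, 0x8b]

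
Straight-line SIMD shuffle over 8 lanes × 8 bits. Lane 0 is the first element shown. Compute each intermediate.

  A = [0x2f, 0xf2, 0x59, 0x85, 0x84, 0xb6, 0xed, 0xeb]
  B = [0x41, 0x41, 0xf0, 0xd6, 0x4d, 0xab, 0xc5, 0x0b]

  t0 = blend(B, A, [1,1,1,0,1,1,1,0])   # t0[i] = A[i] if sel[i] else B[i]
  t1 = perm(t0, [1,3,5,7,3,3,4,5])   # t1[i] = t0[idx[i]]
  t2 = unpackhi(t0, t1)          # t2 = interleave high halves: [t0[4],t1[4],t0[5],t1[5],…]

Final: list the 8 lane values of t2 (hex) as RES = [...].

RES = [ 0x84  0xd6  0xb6  0xd6  0xed  0x84  0x0b  0xb6 ]

t0 = [0x2f, 0xf2, 0x59, 0xd6, 0x84, 0xb6, 0xed, 0x0b]
t1 = [0xf2, 0xd6, 0xb6, 0x0b, 0xd6, 0xd6, 0x84, 0xb6]
t2 = [0x84, 0xd6, 0xb6, 0xd6, 0xed, 0x84, 0x0b, 0xb6]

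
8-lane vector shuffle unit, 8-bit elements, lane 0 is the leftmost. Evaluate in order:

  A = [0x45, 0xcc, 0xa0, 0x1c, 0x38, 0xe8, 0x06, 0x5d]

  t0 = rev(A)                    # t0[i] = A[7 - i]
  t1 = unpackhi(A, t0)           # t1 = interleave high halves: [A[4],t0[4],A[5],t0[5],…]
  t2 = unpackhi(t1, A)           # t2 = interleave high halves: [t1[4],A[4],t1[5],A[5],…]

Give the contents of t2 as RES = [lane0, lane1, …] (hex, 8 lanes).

t0 = [0x5d, 0x06, 0xe8, 0x38, 0x1c, 0xa0, 0xcc, 0x45]
t1 = [0x38, 0x1c, 0xe8, 0xa0, 0x06, 0xcc, 0x5d, 0x45]
t2 = [0x06, 0x38, 0xcc, 0xe8, 0x5d, 0x06, 0x45, 0x5d]

RES = [ 0x06  0x38  0xcc  0xe8  0x5d  0x06  0x45  0x5d ]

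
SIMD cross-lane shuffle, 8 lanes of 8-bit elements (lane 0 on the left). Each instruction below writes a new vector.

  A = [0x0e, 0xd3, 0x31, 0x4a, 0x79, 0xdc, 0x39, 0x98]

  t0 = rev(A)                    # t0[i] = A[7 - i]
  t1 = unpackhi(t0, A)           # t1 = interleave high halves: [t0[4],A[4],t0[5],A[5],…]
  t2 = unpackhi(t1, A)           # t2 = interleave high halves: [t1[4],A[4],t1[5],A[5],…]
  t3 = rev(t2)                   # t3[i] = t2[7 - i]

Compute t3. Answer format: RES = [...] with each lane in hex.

  t0: 98 39 dc 79 4a 31 d3 0e
  t1: 4a 79 31 dc d3 39 0e 98
  t2: d3 79 39 dc 0e 39 98 98
  t3: 98 98 39 0e dc 39 79 d3

RES = [0x98, 0x98, 0x39, 0x0e, 0xdc, 0x39, 0x79, 0xd3]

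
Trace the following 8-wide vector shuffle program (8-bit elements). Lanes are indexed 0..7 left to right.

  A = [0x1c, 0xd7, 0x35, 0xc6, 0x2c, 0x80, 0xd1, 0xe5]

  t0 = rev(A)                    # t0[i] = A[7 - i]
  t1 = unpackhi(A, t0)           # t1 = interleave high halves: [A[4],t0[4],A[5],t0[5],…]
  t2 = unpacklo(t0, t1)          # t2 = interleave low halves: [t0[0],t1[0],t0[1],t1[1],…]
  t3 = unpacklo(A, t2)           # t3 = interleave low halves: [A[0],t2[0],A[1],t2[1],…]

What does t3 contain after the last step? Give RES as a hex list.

→ t0 |e5|d1|80|2c|c6|35|d7|1c|
→ t1 |2c|c6|80|35|d1|d7|e5|1c|
→ t2 |e5|2c|d1|c6|80|80|2c|35|
→ t3 |1c|e5|d7|2c|35|d1|c6|c6|

RES = [ 0x1c  0xe5  0xd7  0x2c  0x35  0xd1  0xc6  0xc6 ]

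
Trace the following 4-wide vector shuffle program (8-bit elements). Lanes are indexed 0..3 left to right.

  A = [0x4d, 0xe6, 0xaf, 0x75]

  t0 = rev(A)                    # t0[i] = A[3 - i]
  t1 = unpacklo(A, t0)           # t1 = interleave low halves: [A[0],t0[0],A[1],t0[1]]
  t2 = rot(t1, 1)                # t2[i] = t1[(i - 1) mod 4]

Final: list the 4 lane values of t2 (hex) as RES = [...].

RES = [0xaf, 0x4d, 0x75, 0xe6]

t0 = [0x75, 0xaf, 0xe6, 0x4d]
t1 = [0x4d, 0x75, 0xe6, 0xaf]
t2 = [0xaf, 0x4d, 0x75, 0xe6]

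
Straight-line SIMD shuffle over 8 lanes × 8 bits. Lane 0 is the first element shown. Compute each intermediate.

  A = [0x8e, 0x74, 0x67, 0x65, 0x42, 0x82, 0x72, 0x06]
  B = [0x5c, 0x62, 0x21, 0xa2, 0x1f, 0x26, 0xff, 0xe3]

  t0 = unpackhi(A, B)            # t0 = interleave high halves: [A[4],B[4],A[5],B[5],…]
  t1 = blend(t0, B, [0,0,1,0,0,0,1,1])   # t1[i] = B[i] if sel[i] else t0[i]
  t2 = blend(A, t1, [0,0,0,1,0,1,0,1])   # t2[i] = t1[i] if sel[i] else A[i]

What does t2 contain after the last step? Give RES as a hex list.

→ t0 |42|1f|82|26|72|ff|06|e3|
→ t1 |42|1f|21|26|72|ff|ff|e3|
→ t2 |8e|74|67|26|42|ff|72|e3|

RES = [ 0x8e  0x74  0x67  0x26  0x42  0xff  0x72  0xe3 ]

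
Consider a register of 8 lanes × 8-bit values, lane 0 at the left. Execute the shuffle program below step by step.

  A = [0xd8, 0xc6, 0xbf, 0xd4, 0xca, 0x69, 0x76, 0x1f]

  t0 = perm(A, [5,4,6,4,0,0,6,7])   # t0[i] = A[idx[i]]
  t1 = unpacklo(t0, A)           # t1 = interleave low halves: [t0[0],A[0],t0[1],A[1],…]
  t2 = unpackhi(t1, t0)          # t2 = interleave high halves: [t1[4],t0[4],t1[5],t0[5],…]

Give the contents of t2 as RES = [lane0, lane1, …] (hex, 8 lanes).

→ t0 |69|ca|76|ca|d8|d8|76|1f|
→ t1 |69|d8|ca|c6|76|bf|ca|d4|
→ t2 |76|d8|bf|d8|ca|76|d4|1f|

RES = [0x76, 0xd8, 0xbf, 0xd8, 0xca, 0x76, 0xd4, 0x1f]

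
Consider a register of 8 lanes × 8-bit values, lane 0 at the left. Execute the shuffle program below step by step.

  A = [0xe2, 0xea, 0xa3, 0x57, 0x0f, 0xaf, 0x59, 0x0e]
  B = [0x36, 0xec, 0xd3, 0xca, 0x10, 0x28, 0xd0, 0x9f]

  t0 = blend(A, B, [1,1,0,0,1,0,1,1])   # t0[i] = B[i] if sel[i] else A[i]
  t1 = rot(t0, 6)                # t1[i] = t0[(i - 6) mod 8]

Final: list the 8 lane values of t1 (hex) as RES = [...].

RES = [0xa3, 0x57, 0x10, 0xaf, 0xd0, 0x9f, 0x36, 0xec]

  t0: 36 ec a3 57 10 af d0 9f
  t1: a3 57 10 af d0 9f 36 ec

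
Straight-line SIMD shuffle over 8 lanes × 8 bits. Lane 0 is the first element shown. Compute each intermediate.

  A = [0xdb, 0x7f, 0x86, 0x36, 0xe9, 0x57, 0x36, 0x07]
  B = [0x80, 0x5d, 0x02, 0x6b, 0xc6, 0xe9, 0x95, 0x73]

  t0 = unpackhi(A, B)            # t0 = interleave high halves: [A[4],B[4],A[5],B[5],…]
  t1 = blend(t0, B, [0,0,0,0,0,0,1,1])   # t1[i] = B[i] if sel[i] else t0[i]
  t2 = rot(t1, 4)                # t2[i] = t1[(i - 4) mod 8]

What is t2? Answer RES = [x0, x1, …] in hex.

  t0: e9 c6 57 e9 36 95 07 73
  t1: e9 c6 57 e9 36 95 95 73
  t2: 36 95 95 73 e9 c6 57 e9

RES = [ 0x36  0x95  0x95  0x73  0xe9  0xc6  0x57  0xe9 ]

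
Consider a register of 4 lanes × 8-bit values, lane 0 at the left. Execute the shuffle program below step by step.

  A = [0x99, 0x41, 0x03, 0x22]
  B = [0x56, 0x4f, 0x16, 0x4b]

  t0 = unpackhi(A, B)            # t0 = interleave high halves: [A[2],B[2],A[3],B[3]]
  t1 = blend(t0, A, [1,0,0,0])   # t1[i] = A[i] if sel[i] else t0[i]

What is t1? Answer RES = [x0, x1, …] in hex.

t0 = [0x03, 0x16, 0x22, 0x4b]
t1 = [0x99, 0x16, 0x22, 0x4b]

RES = [ 0x99  0x16  0x22  0x4b ]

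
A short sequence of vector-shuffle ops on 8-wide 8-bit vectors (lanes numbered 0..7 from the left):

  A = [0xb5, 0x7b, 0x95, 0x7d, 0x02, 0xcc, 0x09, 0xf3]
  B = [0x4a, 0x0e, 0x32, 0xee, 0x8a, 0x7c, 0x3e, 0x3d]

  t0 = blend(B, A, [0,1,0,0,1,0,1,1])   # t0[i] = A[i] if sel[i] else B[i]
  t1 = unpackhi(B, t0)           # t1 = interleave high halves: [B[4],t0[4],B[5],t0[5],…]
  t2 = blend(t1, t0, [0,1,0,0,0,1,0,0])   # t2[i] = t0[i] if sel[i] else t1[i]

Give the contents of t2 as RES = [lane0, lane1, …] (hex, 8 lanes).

RES = [0x8a, 0x7b, 0x7c, 0x7c, 0x3e, 0x7c, 0x3d, 0xf3]

t0 = [0x4a, 0x7b, 0x32, 0xee, 0x02, 0x7c, 0x09, 0xf3]
t1 = [0x8a, 0x02, 0x7c, 0x7c, 0x3e, 0x09, 0x3d, 0xf3]
t2 = [0x8a, 0x7b, 0x7c, 0x7c, 0x3e, 0x7c, 0x3d, 0xf3]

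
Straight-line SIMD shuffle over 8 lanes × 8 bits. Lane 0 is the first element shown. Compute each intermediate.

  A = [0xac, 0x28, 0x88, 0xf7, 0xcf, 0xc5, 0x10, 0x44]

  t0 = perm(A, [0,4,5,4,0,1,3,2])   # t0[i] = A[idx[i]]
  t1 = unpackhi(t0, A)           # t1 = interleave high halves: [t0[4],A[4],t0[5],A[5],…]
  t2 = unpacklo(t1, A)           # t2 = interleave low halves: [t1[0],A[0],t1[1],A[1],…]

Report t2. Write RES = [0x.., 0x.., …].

  t0: ac cf c5 cf ac 28 f7 88
  t1: ac cf 28 c5 f7 10 88 44
  t2: ac ac cf 28 28 88 c5 f7

RES = [0xac, 0xac, 0xcf, 0x28, 0x28, 0x88, 0xc5, 0xf7]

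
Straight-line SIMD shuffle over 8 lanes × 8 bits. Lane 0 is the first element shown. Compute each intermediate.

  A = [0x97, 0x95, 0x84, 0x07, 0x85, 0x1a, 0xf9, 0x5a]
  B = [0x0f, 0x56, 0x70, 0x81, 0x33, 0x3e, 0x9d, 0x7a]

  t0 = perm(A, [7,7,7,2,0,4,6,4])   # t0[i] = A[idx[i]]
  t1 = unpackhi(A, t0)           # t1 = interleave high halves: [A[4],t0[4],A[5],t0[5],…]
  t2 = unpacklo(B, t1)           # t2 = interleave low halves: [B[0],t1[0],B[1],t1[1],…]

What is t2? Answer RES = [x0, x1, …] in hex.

t0 = [0x5a, 0x5a, 0x5a, 0x84, 0x97, 0x85, 0xf9, 0x85]
t1 = [0x85, 0x97, 0x1a, 0x85, 0xf9, 0xf9, 0x5a, 0x85]
t2 = [0x0f, 0x85, 0x56, 0x97, 0x70, 0x1a, 0x81, 0x85]

RES = [0x0f, 0x85, 0x56, 0x97, 0x70, 0x1a, 0x81, 0x85]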